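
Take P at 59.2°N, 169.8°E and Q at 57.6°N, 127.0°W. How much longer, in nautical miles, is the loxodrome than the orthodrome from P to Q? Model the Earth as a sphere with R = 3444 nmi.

75 nmi

Great circle: cos σ = sin φ₁ sin φ₂ + cos φ₁ cos φ₂ cos Δλ,  σ = 0.5568 rad → d_gc = 1917.6 nmi
Rhumb line: Δψ = -0.0533, q = Δφ/Δψ = 0.5239, d_rh = R√(Δφ²+q²Δλ²) = 1992.5 nmi
Excess = 1992.5 − 1917.6 = 74.9 ≈ 75 nmi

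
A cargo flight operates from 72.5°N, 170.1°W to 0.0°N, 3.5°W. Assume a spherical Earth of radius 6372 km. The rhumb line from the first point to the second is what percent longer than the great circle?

Great circle: σ = 1.8677 rad → d_gc = Rσ = 11900.7 km
Rhumb: Δφ = -1.2654, Δλ = +2.9077, Δψ = -1.8714, q = Δφ/Δψ = 0.6762 → d_rh = R√(Δφ²+q²Δλ²) = 14898.5 km
Excess = (14898.5 − 11900.7) / 11900.7 = 2997.8 / 11900.7 = 25.19% ≈ 25.2%

25.2%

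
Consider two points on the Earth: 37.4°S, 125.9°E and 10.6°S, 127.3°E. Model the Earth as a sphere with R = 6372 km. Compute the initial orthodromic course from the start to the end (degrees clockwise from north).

N = sin Δλ·cos φ₂ = +0.0240;  D = cos φ₁ sin φ₂ − sin φ₁ cos φ₂ cos Δλ = +0.4507
initial course = atan2(N, D) = 3.05°

3.1°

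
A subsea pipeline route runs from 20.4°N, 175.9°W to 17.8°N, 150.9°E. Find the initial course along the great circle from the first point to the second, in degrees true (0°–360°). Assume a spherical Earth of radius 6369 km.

θ = atan2( sin Δλ·cos φ₂ ,  cos φ₁ sin φ₂ − sin φ₁ cos φ₂ cos Δλ )
  = atan2(-0.5214, +0.0088) = 270.97°

271.0°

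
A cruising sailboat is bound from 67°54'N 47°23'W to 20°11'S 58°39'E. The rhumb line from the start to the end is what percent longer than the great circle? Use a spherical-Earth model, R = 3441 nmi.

Great circle: σ = 2.0012 rad → d_gc = Rσ = 6886.0 nmi
Rhumb: Δφ = -1.5373, Δλ = +1.8506, Δψ = -1.9931, q = Δφ/Δψ = 0.7713 → d_rh = R√(Δφ²+q²Δλ²) = 7218.8 nmi
Excess = (7218.8 − 6886.0) / 6886.0 = 332.8 / 6886.0 = 4.83% ≈ 4.8%

4.8%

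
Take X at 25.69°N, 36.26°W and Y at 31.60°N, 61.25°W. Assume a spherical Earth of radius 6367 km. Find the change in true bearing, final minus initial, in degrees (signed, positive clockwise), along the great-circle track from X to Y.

Initial bearing θ₁ = atan2(sin Δλ cos φ₂, cos φ₁ sin φ₂ − sin φ₁ cos φ₂ cos Δλ) = 290.92°
Final bearing θ₂ = (initial bearing from the destination back to the start) + 180° = 278.77°
Δθ = θ₂ − θ₁ = -12.1°

-12.1°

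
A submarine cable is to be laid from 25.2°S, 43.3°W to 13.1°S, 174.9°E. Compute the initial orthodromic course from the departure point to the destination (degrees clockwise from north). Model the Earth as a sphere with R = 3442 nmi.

θ = atan2( sin Δλ·cos φ₂ ,  cos φ₁ sin φ₂ − sin φ₁ cos φ₂ cos Δλ )
  = atan2(-0.6023, -0.5310) = 228.60°

228.6°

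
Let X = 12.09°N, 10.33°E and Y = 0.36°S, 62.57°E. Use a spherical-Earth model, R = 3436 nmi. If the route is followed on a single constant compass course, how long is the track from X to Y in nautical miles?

3199 nmi

Δψ = ln[tan(π/4+φ₂/2)/tan(π/4+φ₁/2)] = -0.2189;  Δφ = -0.2173 rad,  Δλ = +0.9118 rad
q = Δφ/Δψ = 0.9928
d = R·√(Δφ² + q²Δλ²) = 3436·0.93088 = 3199 nmi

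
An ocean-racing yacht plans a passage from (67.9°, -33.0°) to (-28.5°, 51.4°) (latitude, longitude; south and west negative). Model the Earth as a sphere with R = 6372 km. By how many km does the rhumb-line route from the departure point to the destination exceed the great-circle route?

291 km

Great circle: cos σ = sin φ₁ sin φ₂ + cos φ₁ cos φ₂ cos Δλ,  σ = 1.9931 rad → d_gc = 12699.9 km
Rhumb line: Δψ = -2.1526, q = Δφ/Δψ = 0.7816, d_rh = R√(Δφ²+q²Δλ²) = 12990.8 km
Excess = 12990.8 − 12699.9 = 290.9 ≈ 291 km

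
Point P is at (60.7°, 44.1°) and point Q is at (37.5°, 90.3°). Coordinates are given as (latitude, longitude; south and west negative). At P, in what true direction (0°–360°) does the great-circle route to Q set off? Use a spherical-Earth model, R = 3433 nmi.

N = sin Δλ·cos φ₂ = +0.5726;  D = cos φ₁ sin φ₂ − sin φ₁ cos φ₂ cos Δλ = -0.1809
initial course = atan2(N, D) = 107.54°

107.5°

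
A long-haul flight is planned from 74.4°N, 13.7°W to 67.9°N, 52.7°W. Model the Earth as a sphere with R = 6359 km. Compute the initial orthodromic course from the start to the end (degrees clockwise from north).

θ = atan2( sin Δλ·cos φ₂ ,  cos φ₁ sin φ₂ − sin φ₁ cos φ₂ cos Δλ )
  = atan2(-0.2368, -0.0324) = 262.20°

262.2°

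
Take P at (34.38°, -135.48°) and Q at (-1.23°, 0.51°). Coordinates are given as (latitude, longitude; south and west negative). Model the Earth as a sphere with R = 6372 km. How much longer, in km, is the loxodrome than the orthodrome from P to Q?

Great circle: cos σ = sin φ₁ sin φ₂ + cos φ₁ cos φ₂ cos Δλ,  σ = 2.2213 rad → d_gc = 14153.932 km
Rhumb line: Δψ = -0.6611, q = Δφ/Δψ = 0.9401, d_rh = R√(Δφ²+q²Δλ²) = 14758.426 km
Excess = 14758.426 − 14153.932 = 604.494 ≈ 604 km

604 km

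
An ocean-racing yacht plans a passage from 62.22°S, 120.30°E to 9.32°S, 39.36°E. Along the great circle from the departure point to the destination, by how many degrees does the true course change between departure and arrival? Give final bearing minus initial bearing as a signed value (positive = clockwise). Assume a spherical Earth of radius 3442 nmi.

+58.2°

Initial bearing θ₁ = atan2(sin Δλ cos φ₂, cos φ₁ sin φ₂ − sin φ₁ cos φ₂ cos Δλ) = 273.64°
Final bearing θ₂ = (initial bearing from the destination back to the start) + 180° = 331.88°
Δθ = θ₂ − θ₁ = +58.2°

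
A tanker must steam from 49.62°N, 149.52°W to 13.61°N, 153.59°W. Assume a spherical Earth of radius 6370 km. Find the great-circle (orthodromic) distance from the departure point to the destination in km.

4021 km

Haversine: a = sin²(Δφ/2)+cos φ₁ cos φ₂ sin²(Δλ/2) = 0.09634;  σ = 2·atan2(√a,√(1−a))
σ = 36.164° → d = Rσ = 6370·0.63119 = 4021 km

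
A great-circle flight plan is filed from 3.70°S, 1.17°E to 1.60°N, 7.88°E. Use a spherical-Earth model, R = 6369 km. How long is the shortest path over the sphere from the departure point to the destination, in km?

cos σ = sin φ₁ sin φ₂ + cos φ₁ cos φ₂ cos Δλ
      = sin(-3.70°)sin(1.60°) + cos(-3.70°)cos(1.60°)cos(6.71°) = 0.9889
σ = 8.548° → d = Rσ = 6369·0.14919 = 950 km

950 km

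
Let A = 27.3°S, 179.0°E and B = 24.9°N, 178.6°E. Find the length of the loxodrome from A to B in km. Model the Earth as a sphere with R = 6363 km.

5797 km

Rhumb course C = atan2(Δλ, Δψ) with Δψ = ln[tan(π/4+φ₂/2)/tan(π/4+φ₁/2)] = +0.9446, Δλ = -0.0070 → C = 359.58°
d = R·|Δφ| / |cos C| = 6363·0.91106 / 0.99997 = 5797 km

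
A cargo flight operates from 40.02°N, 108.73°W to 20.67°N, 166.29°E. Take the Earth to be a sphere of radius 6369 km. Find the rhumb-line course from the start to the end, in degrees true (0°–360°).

Meridional parts: M(φ₁)=+0.7634, M(φ₂)=+0.3688 → ΔM = -0.3945;  Δλ = -1.4832 rad
tan C = Δλ / ΔM = +3.7595 → C = 255.10°

255.1°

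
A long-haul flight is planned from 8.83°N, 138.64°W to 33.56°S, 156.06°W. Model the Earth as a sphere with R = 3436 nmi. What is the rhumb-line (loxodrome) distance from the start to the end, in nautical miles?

2730 nmi

Δψ = ln[tan(π/4+φ₂/2)/tan(π/4+φ₁/2)] = -0.7771;  Δφ = -0.7398 rad,  Δλ = -0.3040 rad
q = Δφ/Δψ = 0.9520
d = R·√(Δφ² + q²Δλ²) = 3436·0.79445 = 2730 nmi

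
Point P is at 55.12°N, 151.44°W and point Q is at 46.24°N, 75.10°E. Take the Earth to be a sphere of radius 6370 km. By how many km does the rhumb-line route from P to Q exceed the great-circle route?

1488 km

Great circle: cos σ = sin φ₁ sin φ₂ + cos φ₁ cos φ₂ cos Δλ,  σ = 1.2446 rad → d_gc = 7928.1 km
Rhumb line: Δψ = -0.2456, q = Δφ/Δψ = 0.6311, d_rh = R√(Δφ²+q²Δλ²) = 9416.3 km
Excess = 9416.3 − 7928.1 = 1488.2 ≈ 1488 km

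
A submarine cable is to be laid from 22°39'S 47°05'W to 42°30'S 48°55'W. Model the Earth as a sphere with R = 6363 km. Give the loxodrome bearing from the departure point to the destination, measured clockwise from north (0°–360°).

184.4°

Δψ = ln[tan(π/4+φ₂/2)/tan(π/4+φ₁/2)] = -0.4149
Δλ = -0.0320 rad (taken the short way round)
course = atan2(Δλ, Δψ) = 184.41°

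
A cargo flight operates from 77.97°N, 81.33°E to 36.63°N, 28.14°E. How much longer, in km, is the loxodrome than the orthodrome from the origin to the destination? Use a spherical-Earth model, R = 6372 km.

136 km

Great circle: cos σ = sin φ₁ sin φ₂ + cos φ₁ cos φ₂ cos Δλ,  σ = 0.8179 rad → d_gc = 5211.6 km
Rhumb line: Δψ = -1.5624, q = Δφ/Δψ = 0.4618, d_rh = R√(Δφ²+q²Δλ²) = 5347.9 km
Excess = 5347.9 − 5211.6 = 136.3 ≈ 136 km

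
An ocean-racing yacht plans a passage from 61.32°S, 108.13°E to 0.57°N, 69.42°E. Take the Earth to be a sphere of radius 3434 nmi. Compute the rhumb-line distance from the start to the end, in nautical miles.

Δψ = ln[tan(π/4+φ₂/2)/tan(π/4+φ₁/2)] = +1.3739;  Δφ = +1.0802 rad,  Δλ = -0.6756 rad
q = Δφ/Δψ = 0.7862
d = R·√(Δφ² + q²Δλ²) = 3434·1.20372 = 4134 nmi

4134 nmi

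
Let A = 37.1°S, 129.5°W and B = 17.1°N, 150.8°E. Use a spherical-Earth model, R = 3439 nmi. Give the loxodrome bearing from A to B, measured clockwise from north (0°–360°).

305.7°

Δψ = ln[tan(π/4+φ₂/2)/tan(π/4+φ₁/2)] = +1.0012
Δλ = -1.3910 rad (taken the short way round)
course = atan2(Δλ, Δψ) = 305.74°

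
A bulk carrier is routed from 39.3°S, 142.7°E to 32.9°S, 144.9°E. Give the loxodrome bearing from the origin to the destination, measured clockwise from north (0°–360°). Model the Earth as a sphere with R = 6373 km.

15.5°

Δψ = ln[tan(π/4+φ₂/2)/tan(π/4+φ₁/2)] = +0.1384
Δλ = +0.0384 rad (taken the short way round)
course = atan2(Δλ, Δψ) = 15.51°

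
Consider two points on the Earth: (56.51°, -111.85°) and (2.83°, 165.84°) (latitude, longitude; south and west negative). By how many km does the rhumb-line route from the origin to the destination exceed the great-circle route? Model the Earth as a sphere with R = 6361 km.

Great circle: cos σ = sin φ₁ sin φ₂ + cos φ₁ cos φ₂ cos Δλ,  σ = 1.4556 rad → d_gc = 9259.2 km
Rhumb line: Δψ = -1.1517, q = Δφ/Δψ = 0.8135, d_rh = R√(Δφ²+q²Δλ²) = 9527.9 km
Excess = 9527.9 − 9259.2 = 268.7 ≈ 269 km

269 km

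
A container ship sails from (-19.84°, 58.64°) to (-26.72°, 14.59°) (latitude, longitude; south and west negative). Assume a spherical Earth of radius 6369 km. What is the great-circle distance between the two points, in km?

cos σ = sin φ₁ sin φ₂ + cos φ₁ cos φ₂ cos Δλ
      = sin(-19.84°)sin(-26.72°) + cos(-19.84°)cos(-26.72°)cos(-44.05°) = 0.7565
σ = 40.845° → d = Rσ = 6369·0.71288 = 4540 km

4540 km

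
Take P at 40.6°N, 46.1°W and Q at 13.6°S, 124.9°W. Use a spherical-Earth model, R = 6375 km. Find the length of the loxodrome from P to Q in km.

10148 km

Rhumb course C = atan2(Δλ, Δψ) with Δψ = ln[tan(π/4+φ₂/2)/tan(π/4+φ₁/2)] = -1.0163, Δλ = -1.3753 → C = 233.54°
d = R·|Δφ| / |cos C| = 6375·0.94597 / 0.59429 = 10148 km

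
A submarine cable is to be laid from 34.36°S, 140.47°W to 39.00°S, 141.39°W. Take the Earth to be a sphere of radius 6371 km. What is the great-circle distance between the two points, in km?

522 km

cos σ = sin φ₁ sin φ₂ + cos φ₁ cos φ₂ cos Δλ
      = sin(-34.36°)sin(-39.00°) + cos(-34.36°)cos(-39.00°)cos(-0.92°) = 0.9966
σ = 4.698° → d = Rσ = 6371·0.08200 = 522 km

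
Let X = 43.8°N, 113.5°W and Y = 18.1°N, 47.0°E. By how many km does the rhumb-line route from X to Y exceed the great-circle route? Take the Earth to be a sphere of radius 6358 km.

2494 km

Great circle: cos σ = sin φ₁ sin φ₂ + cos φ₁ cos φ₂ cos Δλ,  σ = 2.0171 rad → d_gc = 12824.91 km
Rhumb line: Δψ = -0.5308, q = Δφ/Δψ = 0.8451, d_rh = R√(Δφ²+q²Δλ²) = 15319.36 km
Excess = 15319.36 − 12824.91 = 2494.45 ≈ 2494 km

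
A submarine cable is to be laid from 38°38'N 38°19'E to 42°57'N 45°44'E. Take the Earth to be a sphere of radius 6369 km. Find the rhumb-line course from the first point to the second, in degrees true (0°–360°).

Δψ = ln[tan(π/4+φ₂/2)/tan(π/4+φ₁/2)] = +0.0996
Δλ = +0.1294 rad (taken the short way round)
course = atan2(Δλ, Δψ) = 52.43°

52.4°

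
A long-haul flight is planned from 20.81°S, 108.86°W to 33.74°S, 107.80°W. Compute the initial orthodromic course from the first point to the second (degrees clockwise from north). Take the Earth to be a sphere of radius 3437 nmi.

θ = atan2( sin Δλ·cos φ₂ ,  cos φ₁ sin φ₂ − sin φ₁ cos φ₂ cos Δλ )
  = atan2(+0.0154, -0.2238) = 176.07°

176.1°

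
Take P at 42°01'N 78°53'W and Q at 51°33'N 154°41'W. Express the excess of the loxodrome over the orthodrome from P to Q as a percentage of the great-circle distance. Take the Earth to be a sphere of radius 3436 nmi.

Great circle: σ = 0.8795 rad → d_gc = Rσ = 3022.0 nmi
Rhumb: Δφ = +0.1664, Δλ = -1.3230, Δψ = +0.2439, q = Δφ/Δψ = 0.6822 → d_rh = R√(Δφ²+q²Δλ²) = 3153.2 nmi
Excess = (3153.2 − 3022.0) / 3022.0 = 131.2 / 3022.0 = 4.34% ≈ 4.3%

4.3%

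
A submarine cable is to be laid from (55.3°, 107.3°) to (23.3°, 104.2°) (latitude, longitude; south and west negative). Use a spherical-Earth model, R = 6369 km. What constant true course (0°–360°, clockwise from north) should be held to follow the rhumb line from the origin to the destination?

184.2°

Meridional parts: M(φ₁)=+1.1634, M(φ₂)=+0.4184 → ΔM = -0.7450;  Δλ = -0.0541 rad
tan C = Δλ / ΔM = +0.0726 → C = 184.15°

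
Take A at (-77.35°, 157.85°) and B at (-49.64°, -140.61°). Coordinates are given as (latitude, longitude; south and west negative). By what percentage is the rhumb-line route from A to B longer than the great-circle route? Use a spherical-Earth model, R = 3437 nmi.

Great circle: σ = 0.6248 rad → d_gc = Rσ = 2147.5 nmi
Rhumb: Δφ = +0.4836, Δλ = +1.0741, Δψ = +1.1987, q = Δφ/Δψ = 0.4035 → d_rh = R√(Δφ²+q²Δλ²) = 2231.9 nmi
Excess = (2231.9 − 2147.5) / 2147.5 = 84.4 / 2147.5 = 3.93% ≈ 3.9%

3.9%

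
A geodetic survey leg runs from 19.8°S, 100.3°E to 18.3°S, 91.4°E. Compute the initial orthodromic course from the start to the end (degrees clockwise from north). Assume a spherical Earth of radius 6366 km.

N = sin Δλ·cos φ₂ = -0.1469;  D = cos φ₁ sin φ₂ − sin φ₁ cos φ₂ cos Δλ = +0.0223
initial course = atan2(N, D) = 278.63°

278.6°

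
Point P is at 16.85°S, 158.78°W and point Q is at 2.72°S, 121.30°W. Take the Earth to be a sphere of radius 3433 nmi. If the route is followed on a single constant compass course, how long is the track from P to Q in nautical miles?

2364 nmi

Rhumb course C = atan2(Δλ, Δψ) with Δψ = ln[tan(π/4+φ₂/2)/tan(π/4+φ₁/2)] = +0.2509, Δλ = +0.6541 → C = 69.01°
d = R·|Δφ| / |cos C| = 3433·0.24662 / 0.35815 = 2364 nmi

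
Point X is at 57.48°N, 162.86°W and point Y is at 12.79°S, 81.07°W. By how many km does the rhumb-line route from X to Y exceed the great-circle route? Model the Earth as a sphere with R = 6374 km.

Great circle: cos σ = sin φ₁ sin φ₂ + cos φ₁ cos φ₂ cos Δλ,  σ = 1.6828 rad → d_gc = 10726.4 km
Rhumb line: Δψ = -1.4573, q = Δφ/Δψ = 0.8416, d_rh = R√(Δφ²+q²Δλ²) = 10943.1 km
Excess = 10943.1 − 10726.4 = 216.7 ≈ 217 km

217 km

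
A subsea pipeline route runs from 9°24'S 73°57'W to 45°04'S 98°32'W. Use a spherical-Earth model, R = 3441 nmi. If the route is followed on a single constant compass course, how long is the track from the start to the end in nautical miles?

Δψ = ln[tan(π/4+φ₂/2)/tan(π/4+φ₁/2)] = -0.7182;  Δφ = -0.6225 rad,  Δλ = -0.4291 rad
q = Δφ/Δψ = 0.8667
d = R·√(Δφ² + q²Δλ²) = 3441·0.72512 = 2495 nmi

2495 nmi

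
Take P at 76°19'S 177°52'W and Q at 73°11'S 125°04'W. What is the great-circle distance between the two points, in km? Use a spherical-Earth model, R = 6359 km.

1523 km

cos σ = sin φ₁ sin φ₂ + cos φ₁ cos φ₂ cos Δλ
      = sin(-76.32°)sin(-73.18°) + cos(-76.32°)cos(-73.18°)cos(52.80°) = 0.9714
σ = 13.725° → d = Rσ = 6359·0.23955 = 1523 km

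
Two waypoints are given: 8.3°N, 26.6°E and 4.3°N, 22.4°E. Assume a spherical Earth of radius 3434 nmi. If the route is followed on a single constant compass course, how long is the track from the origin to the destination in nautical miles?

Rhumb course C = atan2(Δλ, Δψ) with Δψ = ln[tan(π/4+φ₂/2)/tan(π/4+φ₁/2)] = -0.0703, Δλ = -0.0733 → C = 226.22°
d = R·|Δφ| / |cos C| = 3434·0.06981 / 0.69192 = 346 nmi

346 nmi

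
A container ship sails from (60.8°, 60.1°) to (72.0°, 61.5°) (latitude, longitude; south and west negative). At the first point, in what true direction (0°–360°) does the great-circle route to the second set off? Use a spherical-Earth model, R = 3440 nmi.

θ = atan2( sin Δλ·cos φ₂ ,  cos φ₁ sin φ₂ − sin φ₁ cos φ₂ cos Δλ )
  = atan2(+0.0075, +0.1943) = 2.23°

2.2°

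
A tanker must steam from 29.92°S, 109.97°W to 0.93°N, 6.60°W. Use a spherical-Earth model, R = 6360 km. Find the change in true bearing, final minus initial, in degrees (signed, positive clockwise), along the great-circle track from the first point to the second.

-36.4°

At departure: θ₁ = atan2(sin Δλ cos φ₂, cos φ₁ sin φ₂ − sin φ₁ cos φ₂ cos Δλ) = 95.94°
At arrival: θ₂ = atan2(sin Δλ cos φ₁, −cos φ₂ sin φ₁ + sin φ₂ cos φ₁ cos Δλ) = 59.56°
Δθ = θ₂ − θ₁ = -36.4°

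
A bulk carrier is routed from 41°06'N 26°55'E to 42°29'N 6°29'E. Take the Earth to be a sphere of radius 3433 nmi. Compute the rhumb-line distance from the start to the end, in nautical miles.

Rhumb course C = atan2(Δλ, Δψ) with Δψ = ln[tan(π/4+φ₂/2)/tan(π/4+φ₁/2)] = +0.0324, Δλ = -0.3566 → C = 275.19°
d = R·|Δφ| / |cos C| = 3433·0.02414 / 0.09044 = 917 nmi

917 nmi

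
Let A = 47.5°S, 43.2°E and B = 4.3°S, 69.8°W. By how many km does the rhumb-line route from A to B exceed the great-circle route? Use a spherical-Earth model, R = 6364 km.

Great circle: cos σ = sin φ₁ sin φ₂ + cos φ₁ cos φ₂ cos Δλ,  σ = 1.7803 rad → d_gc = 11329.7 km
Rhumb line: Δψ = +0.8694, q = Δφ/Δψ = 0.8673, d_rh = R√(Δφ²+q²Δλ²) = 11896.0 km
Excess = 11896.0 − 11329.7 = 566.3 ≈ 566 km

566 km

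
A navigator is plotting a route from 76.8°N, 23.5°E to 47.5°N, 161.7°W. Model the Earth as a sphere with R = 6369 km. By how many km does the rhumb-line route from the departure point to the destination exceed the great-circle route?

2634 km

Great circle: cos σ = sin φ₁ sin φ₂ + cos φ₁ cos φ₂ cos Δλ,  σ = 0.9714 rad → d_gc = 6186.7 km
Rhumb line: Δψ = -1.2122, q = Δφ/Δψ = 0.4219, d_rh = R√(Δφ²+q²Δλ²) = 8820.3 km
Excess = 8820.3 − 6186.7 = 2633.6 ≈ 2634 km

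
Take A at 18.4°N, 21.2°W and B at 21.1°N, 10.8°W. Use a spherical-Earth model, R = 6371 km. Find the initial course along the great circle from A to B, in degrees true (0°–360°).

N = sin Δλ·cos φ₂ = +0.1684;  D = cos φ₁ sin φ₂ − sin φ₁ cos φ₂ cos Δλ = +0.0519
initial course = atan2(N, D) = 72.86°

72.9°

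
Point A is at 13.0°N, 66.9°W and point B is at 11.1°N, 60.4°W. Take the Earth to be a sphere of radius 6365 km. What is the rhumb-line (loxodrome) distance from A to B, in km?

737 km

Rhumb course C = atan2(Δλ, Δψ) with Δψ = ln[tan(π/4+φ₂/2)/tan(π/4+φ₁/2)] = -0.0339, Δλ = +0.1134 → C = 106.64°
d = R·|Δφ| / |cos C| = 6365·0.03316 / 0.28639 = 737 km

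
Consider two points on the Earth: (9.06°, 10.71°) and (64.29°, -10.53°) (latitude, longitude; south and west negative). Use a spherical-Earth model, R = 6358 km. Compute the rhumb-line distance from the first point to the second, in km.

Δψ = ln[tan(π/4+φ₂/2)/tan(π/4+φ₁/2)] = +1.3187;  Δφ = +0.9639 rad,  Δλ = -0.3707 rad
q = Δφ/Δψ = 0.7310
d = R·√(Δφ² + q²Δλ²) = 6358·1.00131 = 6366 km

6366 km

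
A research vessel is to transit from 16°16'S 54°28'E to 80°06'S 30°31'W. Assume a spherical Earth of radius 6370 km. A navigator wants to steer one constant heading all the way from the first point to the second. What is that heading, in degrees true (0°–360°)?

Meridional parts: M(φ₁)=-0.2878, M(φ₂)=-2.4463 → ΔM = -2.1585;  Δλ = -1.4832 rad
tan C = Δλ / ΔM = +0.6871 → C = 214.49°

214.5°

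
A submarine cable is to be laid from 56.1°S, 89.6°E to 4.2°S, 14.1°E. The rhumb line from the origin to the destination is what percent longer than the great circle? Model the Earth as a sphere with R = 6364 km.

Great circle: σ = 1.3694 rad → d_gc = Rσ = 8714.7 km
Rhumb: Δφ = +0.9058, Δλ = -1.3177, Δψ = +1.1148, q = Δφ/Δψ = 0.8125 → d_rh = R√(Δφ²+q²Δλ²) = 8925.3 km
Excess = (8925.3 − 8714.7) / 8714.7 = 210.6 / 8714.7 = 2.42% ≈ 2.4%

2.4%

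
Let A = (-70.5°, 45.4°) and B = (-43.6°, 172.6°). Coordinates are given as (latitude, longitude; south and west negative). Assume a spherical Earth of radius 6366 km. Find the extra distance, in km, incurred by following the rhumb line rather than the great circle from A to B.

Great circle: cos σ = sin φ₁ sin φ₂ + cos φ₁ cos φ₂ cos Δλ,  σ = 1.0427 rad → d_gc = 6637.7 km
Rhumb line: Δψ = +0.9140, q = Δφ/Δψ = 0.5137, d_rh = R√(Δφ²+q²Δλ²) = 7850.7 km
Excess = 7850.7 − 6637.7 = 1213.0 ≈ 1213 km

1213 km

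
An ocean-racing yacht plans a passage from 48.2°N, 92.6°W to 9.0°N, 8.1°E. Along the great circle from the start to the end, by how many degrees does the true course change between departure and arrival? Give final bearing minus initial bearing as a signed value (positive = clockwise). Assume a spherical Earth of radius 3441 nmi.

+63.0°

At departure: θ₁ = atan2(sin Δλ cos φ₂, cos φ₁ sin φ₂ − sin φ₁ cos φ₂ cos Δλ) = 76.06°
At arrival: θ₂ = atan2(sin Δλ cos φ₁, −cos φ₂ sin φ₁ + sin φ₂ cos φ₁ cos Δλ) = 139.08°
Δθ = θ₂ − θ₁ = +63.0°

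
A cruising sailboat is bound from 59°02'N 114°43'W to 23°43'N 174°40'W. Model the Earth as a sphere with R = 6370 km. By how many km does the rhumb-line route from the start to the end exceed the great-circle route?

Great circle: cos σ = sin φ₁ sin φ₂ + cos φ₁ cos φ₂ cos Δλ,  σ = 0.9511 rad → d_gc = 6058.5 km
Rhumb line: Δψ = -0.8574, q = Δφ/Δψ = 0.7189, d_rh = R√(Δφ²+q²Δλ²) = 6194.8 km
Excess = 6194.8 − 6058.5 = 136.3 ≈ 136 km

136 km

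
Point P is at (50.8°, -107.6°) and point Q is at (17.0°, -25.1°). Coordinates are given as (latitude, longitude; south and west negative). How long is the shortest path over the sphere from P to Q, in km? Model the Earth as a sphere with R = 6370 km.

cos σ = sin φ₁ sin φ₂ + cos φ₁ cos φ₂ cos Δλ
      = sin(50.80°)sin(17.00°) + cos(50.80°)cos(17.00°)cos(82.50°) = 0.3055
σ = 72.214° → d = Rσ = 6370·1.26037 = 8029 km

8029 km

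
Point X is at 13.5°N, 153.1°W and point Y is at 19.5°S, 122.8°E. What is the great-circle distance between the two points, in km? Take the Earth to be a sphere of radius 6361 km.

Haversine: a = sin²(Δφ/2)+cos φ₁ cos φ₂ sin²(Δλ/2) = 0.49185;  σ = 2·atan2(√a,√(1−a))
σ = 89.066° → d = Rσ = 6361·1.55450 = 9888 km

9888 km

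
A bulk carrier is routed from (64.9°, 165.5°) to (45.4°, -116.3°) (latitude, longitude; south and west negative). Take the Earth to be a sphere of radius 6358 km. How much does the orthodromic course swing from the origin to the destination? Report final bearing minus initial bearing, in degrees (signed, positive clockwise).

At departure: θ₁ = atan2(sin Δλ cos φ₂, cos φ₁ sin φ₂ − sin φ₁ cos φ₂ cos Δλ) = 75.95°
At arrival: θ₂ = atan2(sin Δλ cos φ₁, −cos φ₂ sin φ₁ + sin φ₂ cos φ₁ cos Δλ) = 144.12°
Δθ = θ₂ − θ₁ = +68.2°

+68.2°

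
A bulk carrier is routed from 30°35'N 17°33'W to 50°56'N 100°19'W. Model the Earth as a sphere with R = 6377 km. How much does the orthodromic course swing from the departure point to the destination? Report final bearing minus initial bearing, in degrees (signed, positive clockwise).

Initial bearing θ₁ = atan2(sin Δλ cos φ₂, cos φ₁ sin φ₂ − sin φ₁ cos φ₂ cos Δλ) = 315.13°
Final bearing θ₂ = (initial bearing from the destination back to the start) + 180° = 254.52°
Δθ = θ₂ − θ₁ = -60.6°

-60.6°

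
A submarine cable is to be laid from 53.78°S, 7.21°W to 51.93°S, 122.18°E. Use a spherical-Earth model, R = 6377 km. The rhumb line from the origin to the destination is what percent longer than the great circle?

18.1%

Great circle: σ = 1.1550 rad → d_gc = Rσ = 7365.5 km
Rhumb: Δφ = +0.0323, Δλ = +2.2583, Δψ = +0.0535, q = Δφ/Δψ = 0.6037 → d_rh = R√(Δφ²+q²Δλ²) = 8696.6 km
Excess = (8696.6 − 7365.5) / 7365.5 = 1331.1 / 7365.5 = 18.07% ≈ 18.1%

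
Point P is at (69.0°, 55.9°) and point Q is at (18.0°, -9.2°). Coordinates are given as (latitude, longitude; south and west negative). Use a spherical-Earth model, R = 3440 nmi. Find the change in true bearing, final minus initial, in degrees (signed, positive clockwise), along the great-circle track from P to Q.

-51.9°

Initial bearing θ₁ = atan2(sin Δλ cos φ₂, cos φ₁ sin φ₂ − sin φ₁ cos φ₂ cos Δλ) = 253.04°
Final bearing θ₂ = (initial bearing from the destination back to the start) + 180° = 201.13°
Δθ = θ₂ − θ₁ = -51.9°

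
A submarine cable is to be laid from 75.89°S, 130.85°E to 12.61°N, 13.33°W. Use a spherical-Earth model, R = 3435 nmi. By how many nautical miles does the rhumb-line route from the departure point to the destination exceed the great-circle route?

Great circle: cos σ = sin φ₁ sin φ₂ + cos φ₁ cos φ₂ cos Δλ,  σ = 1.9874 rad → d_gc = 6826.6 nmi
Rhumb line: Δψ = +2.3113, q = Δφ/Δψ = 0.6683, d_rh = R√(Δφ²+q²Δλ²) = 7843.5 nmi
Excess = 7843.5 − 6826.6 = 1016.9 ≈ 1017 nmi

1017 nmi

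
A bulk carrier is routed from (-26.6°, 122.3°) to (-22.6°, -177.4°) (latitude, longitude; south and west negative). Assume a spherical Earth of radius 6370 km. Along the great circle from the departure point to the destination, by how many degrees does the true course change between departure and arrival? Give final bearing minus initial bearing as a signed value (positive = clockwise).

Initial bearing θ₁ = atan2(sin Δλ cos φ₂, cos φ₁ sin φ₂ − sin φ₁ cos φ₂ cos Δλ) = 99.82°
Final bearing θ₂ = (initial bearing from the destination back to the start) + 180° = 72.62°
Δθ = θ₂ − θ₁ = -27.2°

-27.2°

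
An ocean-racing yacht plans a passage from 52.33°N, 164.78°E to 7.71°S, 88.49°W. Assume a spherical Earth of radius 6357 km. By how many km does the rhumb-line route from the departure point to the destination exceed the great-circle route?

Great circle: cos σ = sin φ₁ sin φ₂ + cos φ₁ cos φ₂ cos Δλ,  σ = 1.8551 rad → d_gc = 11793.1 km
Rhumb line: Δψ = -1.2105, q = Δφ/Δψ = 0.8657, d_rh = R√(Δφ²+q²Δλ²) = 12225.2 km
Excess = 12225.2 − 11793.1 = 432.1 ≈ 432 km

432 km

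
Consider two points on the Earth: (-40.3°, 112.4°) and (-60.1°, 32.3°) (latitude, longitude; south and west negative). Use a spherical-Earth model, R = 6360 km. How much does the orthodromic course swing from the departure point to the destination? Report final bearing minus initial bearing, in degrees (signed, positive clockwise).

+66.5°

At departure: θ₁ = atan2(sin Δλ cos φ₂, cos φ₁ sin φ₂ − sin φ₁ cos φ₂ cos Δλ) = 219.03°
At arrival: θ₂ = atan2(sin Δλ cos φ₁, −cos φ₂ sin φ₁ + sin φ₂ cos φ₁ cos Δλ) = 285.53°
Δθ = θ₂ − θ₁ = +66.5°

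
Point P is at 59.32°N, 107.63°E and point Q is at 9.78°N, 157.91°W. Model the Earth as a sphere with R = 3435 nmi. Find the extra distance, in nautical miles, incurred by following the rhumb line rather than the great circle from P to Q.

252 nmi

Great circle: cos σ = sin φ₁ sin φ₂ + cos φ₁ cos φ₂ cos Δλ,  σ = 1.4636 rad → d_gc = 5027.5 nmi
Rhumb line: Δψ = -1.1219, q = Δφ/Δψ = 0.7707, d_rh = R√(Δφ²+q²Δλ²) = 5279.1 nmi
Excess = 5279.1 − 5027.5 = 251.6 ≈ 252 nmi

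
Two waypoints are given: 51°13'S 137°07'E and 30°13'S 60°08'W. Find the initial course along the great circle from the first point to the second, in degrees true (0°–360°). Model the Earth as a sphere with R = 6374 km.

165.0°

θ = atan2( sin Δλ·cos φ₂ ,  cos φ₁ sin φ₂ − sin φ₁ cos φ₂ cos Δλ )
  = atan2(+0.2563, -0.9585) = 165.03°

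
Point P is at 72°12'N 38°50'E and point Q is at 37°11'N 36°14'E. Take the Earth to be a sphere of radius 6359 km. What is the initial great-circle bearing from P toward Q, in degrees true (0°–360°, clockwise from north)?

183.6°

N = sin Δλ·cos φ₂ = -0.0361;  D = cos φ₁ sin φ₂ − sin φ₁ cos φ₂ cos Δλ = -0.5730
initial course = atan2(N, D) = 183.61°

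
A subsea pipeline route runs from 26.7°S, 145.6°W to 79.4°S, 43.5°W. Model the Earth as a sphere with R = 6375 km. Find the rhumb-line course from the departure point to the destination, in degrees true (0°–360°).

Meridional parts: M(φ₁)=-0.4838, M(φ₂)=-2.3777 → ΔM = -1.8938;  Δλ = +1.7820 rad
tan C = Δλ / ΔM = -0.9409 → C = 136.74°

136.7°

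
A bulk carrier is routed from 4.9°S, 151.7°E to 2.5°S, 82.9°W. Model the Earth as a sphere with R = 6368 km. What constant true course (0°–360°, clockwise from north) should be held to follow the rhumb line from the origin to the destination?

Δψ = ln[tan(π/4+φ₂/2)/tan(π/4+φ₁/2)] = +0.0420
Δλ = +2.1886 rad (taken the short way round)
course = atan2(Δλ, Δψ) = 88.90°

88.9°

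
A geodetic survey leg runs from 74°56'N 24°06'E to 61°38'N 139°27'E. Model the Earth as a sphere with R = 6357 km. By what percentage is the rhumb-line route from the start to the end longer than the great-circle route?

16.8%

Great circle: σ = 0.6488 rad → d_gc = Rσ = 4124.5 km
Rhumb: Δφ = -0.2321, Δλ = +2.0132, Δψ = -0.6477, q = Δφ/Δψ = 0.3584 → d_rh = R√(Δφ²+q²Δλ²) = 4818.5 km
Excess = (4818.5 − 4124.5) / 4124.5 = 694.0 / 4124.5 = 16.83% ≈ 16.8%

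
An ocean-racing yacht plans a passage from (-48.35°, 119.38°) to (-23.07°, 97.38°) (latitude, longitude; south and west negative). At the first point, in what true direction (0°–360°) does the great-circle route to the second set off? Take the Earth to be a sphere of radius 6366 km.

317.6°

N = sin Δλ·cos φ₂ = -0.3446;  D = cos φ₁ sin φ₂ − sin φ₁ cos φ₂ cos Δλ = +0.3770
initial course = atan2(N, D) = 317.57°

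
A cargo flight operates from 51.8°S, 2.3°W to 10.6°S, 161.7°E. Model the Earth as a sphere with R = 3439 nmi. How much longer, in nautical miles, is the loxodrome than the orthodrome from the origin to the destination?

1496 nmi

Great circle: cos σ = sin φ₁ sin φ₂ + cos φ₁ cos φ₂ cos Δλ,  σ = 2.0261 rad → d_gc = 6967.8 nmi
Rhumb line: Δψ = +0.8744, q = Δφ/Δψ = 0.8223, d_rh = R√(Δφ²+q²Δλ²) = 8464.0 nmi
Excess = 8464.0 − 6967.8 = 1496.2 ≈ 1496 nmi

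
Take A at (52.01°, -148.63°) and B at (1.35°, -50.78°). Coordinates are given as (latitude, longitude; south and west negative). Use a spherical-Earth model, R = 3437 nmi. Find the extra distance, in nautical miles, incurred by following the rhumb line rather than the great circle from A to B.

Great circle: cos σ = sin φ₁ sin φ₂ + cos φ₁ cos φ₂ cos Δλ,  σ = 1.6363 rad → d_gc = 5624.0 nmi
Rhumb line: Δψ = -1.0429, q = Δφ/Δψ = 0.8478, d_rh = R√(Δφ²+q²Δλ²) = 5831.0 nmi
Excess = 5831.0 − 5624.0 = 207.0 ≈ 207 nmi

207 nmi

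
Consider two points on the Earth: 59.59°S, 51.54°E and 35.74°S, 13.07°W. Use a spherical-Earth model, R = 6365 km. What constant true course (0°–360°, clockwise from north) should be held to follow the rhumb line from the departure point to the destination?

299.3°

Δψ = ln[tan(π/4+φ₂/2)/tan(π/4+φ₁/2)] = +0.6341
Δλ = -1.1277 rad (taken the short way round)
course = atan2(Δλ, Δψ) = 299.35°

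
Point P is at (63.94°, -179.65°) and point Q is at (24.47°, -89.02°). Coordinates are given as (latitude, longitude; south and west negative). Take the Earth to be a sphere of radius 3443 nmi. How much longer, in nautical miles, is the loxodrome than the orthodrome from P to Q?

256 nmi

Great circle: cos σ = sin φ₁ sin φ₂ + cos φ₁ cos φ₂ cos Δλ,  σ = 1.1943 rad → d_gc = 4111.8 nmi
Rhumb line: Δψ = -1.0228, q = Δφ/Δψ = 0.6735, d_rh = R√(Δφ²+q²Δλ²) = 4368.0 nmi
Excess = 4368.0 − 4111.8 = 256.2 ≈ 256 nmi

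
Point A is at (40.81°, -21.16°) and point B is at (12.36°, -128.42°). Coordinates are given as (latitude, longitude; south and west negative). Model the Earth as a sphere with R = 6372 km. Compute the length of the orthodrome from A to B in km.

Haversine: a = sin²(Δφ/2)+cos φ₁ cos φ₂ sin²(Δλ/2) = 0.53974;  σ = 2·atan2(√a,√(1−a))
σ = 94.558° → d = Rσ = 6372·1.65035 = 10516 km

10516 km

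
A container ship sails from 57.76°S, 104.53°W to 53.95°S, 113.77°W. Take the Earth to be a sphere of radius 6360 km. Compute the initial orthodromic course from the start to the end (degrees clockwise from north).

θ = atan2( sin Δλ·cos φ₂ ,  cos φ₁ sin φ₂ − sin φ₁ cos φ₂ cos Δλ )
  = atan2(-0.0945, +0.0600) = 302.41°

302.4°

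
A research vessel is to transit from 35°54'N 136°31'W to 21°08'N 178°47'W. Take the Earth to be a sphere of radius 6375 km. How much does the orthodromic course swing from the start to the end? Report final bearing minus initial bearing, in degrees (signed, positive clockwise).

At departure: θ₁ = atan2(sin Δλ cos φ₂, cos φ₁ sin φ₂ − sin φ₁ cos φ₂ cos Δλ) = 259.82°
At arrival: θ₂ = atan2(sin Δλ cos φ₁, −cos φ₂ sin φ₁ + sin φ₂ cos φ₁ cos Δλ) = 238.73°
Δθ = θ₂ − θ₁ = -21.1°

-21.1°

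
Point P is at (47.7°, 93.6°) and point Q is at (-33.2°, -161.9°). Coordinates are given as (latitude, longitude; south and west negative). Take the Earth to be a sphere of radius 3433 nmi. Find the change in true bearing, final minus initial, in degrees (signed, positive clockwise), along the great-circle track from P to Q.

+24.2°

At departure: θ₁ = atan2(sin Δλ cos φ₂, cos φ₁ sin φ₂ − sin φ₁ cos φ₂ cos Δλ) = 104.77°
At arrival: θ₂ = atan2(sin Δλ cos φ₁, −cos φ₂ sin φ₁ + sin φ₂ cos φ₁ cos Δλ) = 128.95°
Δθ = θ₂ − θ₁ = +24.2°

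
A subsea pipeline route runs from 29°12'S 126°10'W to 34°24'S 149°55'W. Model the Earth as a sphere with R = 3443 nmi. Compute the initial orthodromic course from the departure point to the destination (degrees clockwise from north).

249.4°

θ = atan2( sin Δλ·cos φ₂ ,  cos φ₁ sin φ₂ − sin φ₁ cos φ₂ cos Δλ )
  = atan2(-0.3323, -0.1247) = 249.43°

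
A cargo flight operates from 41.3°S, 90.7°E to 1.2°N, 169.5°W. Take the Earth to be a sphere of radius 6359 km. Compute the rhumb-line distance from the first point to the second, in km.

Δψ = ln[tan(π/4+φ₂/2)/tan(π/4+φ₁/2)] = +0.8138;  Δφ = +0.7418 rad,  Δλ = +1.7418 rad
q = Δφ/Δψ = 0.9115
d = R·√(Δφ² + q²Δλ²) = 6359·1.75246 = 11144 km

11144 km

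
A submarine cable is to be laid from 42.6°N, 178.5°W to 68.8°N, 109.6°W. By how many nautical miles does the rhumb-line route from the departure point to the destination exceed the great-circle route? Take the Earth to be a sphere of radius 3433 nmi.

Great circle: cos σ = sin φ₁ sin φ₂ + cos φ₁ cos φ₂ cos Δλ,  σ = 0.7570 rad → d_gc = 2598.80 nmi
Rhumb line: Δψ = +0.8525, q = Δφ/Δψ = 0.5364, d_rh = R√(Δφ²+q²Δλ²) = 2714.29 nmi
Excess = 2714.29 − 2598.80 = 115.49 ≈ 115 nmi

115 nmi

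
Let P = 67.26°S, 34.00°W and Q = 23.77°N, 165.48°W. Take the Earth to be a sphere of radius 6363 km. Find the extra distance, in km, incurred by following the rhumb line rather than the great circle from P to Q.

1114 km

Great circle: cos σ = sin φ₁ sin φ₂ + cos φ₁ cos φ₂ cos Δλ,  σ = 2.2219 rad → d_gc = 14137.8 km
Rhumb line: Δψ = +2.0313, q = Δφ/Δψ = 0.7821, d_rh = R√(Δφ²+q²Δλ²) = 15252.1 km
Excess = 15252.1 − 14137.8 = 1114.3 ≈ 1114 km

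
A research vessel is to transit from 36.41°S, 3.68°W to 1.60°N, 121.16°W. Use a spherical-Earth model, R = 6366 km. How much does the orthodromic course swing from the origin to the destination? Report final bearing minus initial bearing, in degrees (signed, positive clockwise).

At departure: θ₁ = atan2(sin Δλ cos φ₂, cos φ₁ sin φ₂ − sin φ₁ cos φ₂ cos Δλ) = 254.18°
At arrival: θ₂ = atan2(sin Δλ cos φ₁, −cos φ₂ sin φ₁ + sin φ₂ cos φ₁ cos Δλ) = 309.23°
Δθ = θ₂ − θ₁ = +55.1°

+55.1°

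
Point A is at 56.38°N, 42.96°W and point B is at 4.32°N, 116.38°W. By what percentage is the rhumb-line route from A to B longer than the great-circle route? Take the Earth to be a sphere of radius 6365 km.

2.3%

Great circle: σ = 1.3487 rad → d_gc = Rσ = 8584.5 km
Rhumb: Δφ = -0.9086, Δλ = -1.2814, Δψ = -1.1215, q = Δφ/Δψ = 0.8102 → d_rh = R√(Δφ²+q²Δλ²) = 8781.4 km
Excess = (8781.4 − 8584.5) / 8584.5 = 196.9 / 8584.5 = 2.29% ≈ 2.3%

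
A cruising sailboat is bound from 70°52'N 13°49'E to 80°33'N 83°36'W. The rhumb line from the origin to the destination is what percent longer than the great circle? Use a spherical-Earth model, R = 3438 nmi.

12.2%

Great circle: σ = 0.3898 rad → d_gc = Rσ = 1340.1 nmi
Rhumb: Δφ = +0.1690, Δλ = -1.7002, Δψ = +0.7125, q = Δφ/Δψ = 0.2372 → d_rh = R√(Δφ²+q²Δλ²) = 1503.4 nmi
Excess = (1503.4 − 1340.1) / 1340.1 = 163.3 / 1340.1 = 12.19% ≈ 12.2%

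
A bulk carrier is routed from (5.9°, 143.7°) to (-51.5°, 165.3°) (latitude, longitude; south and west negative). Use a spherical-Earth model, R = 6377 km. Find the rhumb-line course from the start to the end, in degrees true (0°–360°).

161.9°

Meridional parts: M(φ₁)=+0.1032, M(φ₂)=-1.0521 → ΔM = -1.1552;  Δλ = +0.3770 rad
tan C = Δλ / ΔM = -0.3263 → C = 161.93°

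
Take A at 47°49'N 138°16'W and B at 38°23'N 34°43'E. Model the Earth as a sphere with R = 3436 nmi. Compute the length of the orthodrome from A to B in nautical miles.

Haversine: a = sin²(Δφ/2)+cos φ₁ cos φ₂ sin²(Δλ/2) = 0.53117;  σ = 2·atan2(√a,√(1−a))
σ = 93.574° → d = Rσ = 3436·1.63317 = 5612 nmi

5612 nmi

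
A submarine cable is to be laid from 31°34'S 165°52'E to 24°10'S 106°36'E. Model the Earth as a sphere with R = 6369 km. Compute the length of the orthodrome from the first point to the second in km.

Haversine: a = sin²(Δφ/2)+cos φ₁ cos φ₂ sin²(Δλ/2) = 0.19421;  σ = 2·atan2(√a,√(1−a))
σ = 52.296° → d = Rσ = 6369·0.91274 = 5813 km

5813 km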